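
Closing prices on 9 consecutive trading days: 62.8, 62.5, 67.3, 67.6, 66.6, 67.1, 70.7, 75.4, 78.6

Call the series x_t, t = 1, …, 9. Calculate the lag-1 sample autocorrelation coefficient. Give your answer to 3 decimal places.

0.561

Mean x̄ = (62.8 + 62.5 + 67.3 + 67.6 + 66.6 + 67.1 + 70.7 + 75.4 + 78.6)/9 = 68.7333
Numerator Σ_{t=1}^{8}(x_t−x̄)(x_{t+1}−x̄) = 129.1222
Denominator Σ(x_t−x̄)² = 230.2800
r_1 = 129.1222 / 230.2800 = 0.561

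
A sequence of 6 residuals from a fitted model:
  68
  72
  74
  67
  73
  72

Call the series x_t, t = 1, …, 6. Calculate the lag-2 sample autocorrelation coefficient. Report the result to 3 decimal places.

-0.275

Mean x̄ = (68 + 72 + 74 + 67 + 73 + 72)/6 = 71.0000
Deviations from mean: -3.0000, 1.0000, 3.0000, -4.0000, 2.0000, 1.0000
Numerator Σ_{t=1}^{4}(x_t−x̄)(x_{t+2}−x̄) = -11.0000
Denominator Σ(x_t−x̄)² = 40.0000
r_2 = -11.0000 / 40.0000 = -0.275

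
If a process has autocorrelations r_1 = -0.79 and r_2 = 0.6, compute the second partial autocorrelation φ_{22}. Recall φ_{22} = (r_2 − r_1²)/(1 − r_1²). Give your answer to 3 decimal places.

φ_{22} = (r_2 − r_1²) / (1 − r_1²)
r_1² = (-0.79)² = 0.6241
Numerator = 0.6 − 0.6241 = -0.0241; denominator = 1 − 0.6241 = 0.3759
φ_{22} = -0.0241 / 0.3759 = -0.064

-0.064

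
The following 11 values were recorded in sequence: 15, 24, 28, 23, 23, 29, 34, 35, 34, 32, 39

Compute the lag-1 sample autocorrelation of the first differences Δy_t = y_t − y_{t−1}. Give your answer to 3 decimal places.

0.072

First differences Δy: 9, 4, -5, 0, 6, 5, 1, -1, -2, 7
Mean of differences = 2.4000
Numerator Σ(Δy_t−Δȳ)(Δy_{t+1}−Δȳ) = 13.0400
Denominator Σ(Δy_t−Δȳ)² = 180.4000
r_1(Δy) = 13.0400 / 180.4000 = 0.072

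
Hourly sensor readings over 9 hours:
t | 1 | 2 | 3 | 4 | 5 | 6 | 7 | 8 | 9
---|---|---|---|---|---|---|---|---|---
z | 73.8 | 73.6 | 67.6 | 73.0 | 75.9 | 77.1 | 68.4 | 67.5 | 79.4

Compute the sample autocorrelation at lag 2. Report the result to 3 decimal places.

-0.579

Mean z̄ = (73.8 + 73.6 + 67.6 + 73.0 + 75.9 + 77.1 + 68.4 + 67.5 + 79.4)/9 = 72.9222
Σ(z_t−z̄)(z_{t+2}−z̄) = (-4.6717) + (0.0527) + (-15.8484) + (0.3249) + (-13.4662) + (-22.6528) + (-29.2940) = -85.5554
Denominator Σ(z_t−z̄)² = 147.6956
r_2 = -85.5554 / 147.6956 = -0.579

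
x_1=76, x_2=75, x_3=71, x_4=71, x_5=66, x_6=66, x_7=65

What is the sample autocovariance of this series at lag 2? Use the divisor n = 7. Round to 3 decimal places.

3.286

Mean x̄ = (76 + 75 + 71 + 71 + 66 + 66 + 65)/7 = 70.0000
Deviations: 6.0000, 5.0000, 1.0000, 1.0000, -4.0000, -4.0000, -5.0000
Σ_{t=1}^{5}(x_t−x̄)(x_{t+2}−x̄) = 23.0000
γ_2 = 23.0000 / 7 = 3.286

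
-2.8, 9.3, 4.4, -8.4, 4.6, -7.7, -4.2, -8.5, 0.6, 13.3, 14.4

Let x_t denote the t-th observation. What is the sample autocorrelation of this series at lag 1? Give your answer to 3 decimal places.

0.222

Mean x̄ = (-2.8 + 9.3 + 4.4 − 8.4 + 4.6 − 7.7 − 4.2 − 8.5 + 0.6 + 13.3 + 14.4)/11 = 1.3636
Numerator Σ_{t=1}^{10}(x_t−x̄)(x_{t+1}−x̄) = 159.8041
Denominator Σ(x_t−x̄)² = 718.7455
r_1 = 159.8041 / 718.7455 = 0.222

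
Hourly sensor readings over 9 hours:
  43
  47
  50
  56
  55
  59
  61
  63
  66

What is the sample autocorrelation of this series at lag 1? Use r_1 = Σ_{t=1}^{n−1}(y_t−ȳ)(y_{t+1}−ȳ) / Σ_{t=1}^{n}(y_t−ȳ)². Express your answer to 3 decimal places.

0.614

Mean ȳ = (43 + 47 + 50 + 56 + 55 + 59 + 61 + 63 + 66)/9 = 55.5556
Numerator Σ_{t=1}^{8}(y_t−ȳ)(y_{t+1}−ȳ) = 287.3580
Denominator Σ(y_t−ȳ)² = 468.2222
r_1 = 287.3580 / 468.2222 = 0.614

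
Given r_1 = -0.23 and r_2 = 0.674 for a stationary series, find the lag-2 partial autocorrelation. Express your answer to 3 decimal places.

φ_{22} = (r_2 − r_1²) / (1 − r_1²)
r_1² = (-0.23)² = 0.0529
Numerator = 0.674 − 0.0529 = 0.6211; denominator = 1 − 0.0529 = 0.9471
φ_{22} = 0.6211 / 0.9471 = 0.656

0.656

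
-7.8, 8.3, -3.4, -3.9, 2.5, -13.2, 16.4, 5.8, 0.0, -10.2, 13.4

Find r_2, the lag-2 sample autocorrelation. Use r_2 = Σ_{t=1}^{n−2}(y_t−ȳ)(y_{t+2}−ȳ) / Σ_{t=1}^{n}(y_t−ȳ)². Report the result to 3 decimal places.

Mean ȳ = (-7.8 + 8.3 − 3.4 − 3.9 + 2.5 − 13.2 + 16.4 + 5.8 + 0.0 − 10.2 + 13.4)/11 = 0.7182
Numerator Σ_{t=1}^{9}(y_t−ȳ)(y_{t+2}−ȳ) = -61.6379
Denominator Σ(y_t−ȳ)² = 917.5164
r_2 = -61.6379 / 917.5164 = -0.067

-0.067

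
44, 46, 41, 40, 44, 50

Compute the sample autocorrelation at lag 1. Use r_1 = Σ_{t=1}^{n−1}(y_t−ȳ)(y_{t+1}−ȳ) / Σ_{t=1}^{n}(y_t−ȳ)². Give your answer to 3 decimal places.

0.105

Mean ȳ = (44 + 46 + 41 + 40 + 44 + 50)/6 = 44.1667
Deviations from mean: -0.1667, 1.8333, -3.1667, -4.1667, -0.1667, 5.8333
Σ(y_t−ȳ)(y_{t+1}−ȳ) = (-0.3056) + (-5.8056) + (13.1944) + (0.6944) + (-0.9722) = 6.8056
Denominator Σ(y_t−ȳ)² = 64.8333
r_1 = 6.8056 / 64.8333 = 0.105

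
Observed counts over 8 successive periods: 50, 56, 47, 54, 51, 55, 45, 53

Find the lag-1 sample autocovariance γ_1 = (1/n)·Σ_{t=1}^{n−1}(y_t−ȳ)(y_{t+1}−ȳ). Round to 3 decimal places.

Mean ȳ = (50 + 56 + 47 + 54 + 51 + 55 + 45 + 53)/8 = 51.3750
Deviations: -1.3750, 4.6250, -4.3750, 2.6250, -0.3750, 3.6250, -6.3750, 1.6250
Σ_{t=1}^{7}(y_t−ȳ)(y_{t+1}−ȳ) = -73.8906
γ_1 = -73.8906 / 8 = -9.236

-9.236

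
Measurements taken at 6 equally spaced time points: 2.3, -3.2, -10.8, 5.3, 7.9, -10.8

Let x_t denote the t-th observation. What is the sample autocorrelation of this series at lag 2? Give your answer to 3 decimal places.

-0.608

Mean x̄ = (2.3 − 3.2 − 10.8 + 5.3 + 7.9 − 10.8)/6 = -1.5500
Σ(x_t−x̄)(x_{t+2}−x̄) = (-35.6125) + (-11.3025) + (-87.4125) + (-63.3625) = -197.6900
Denominator Σ(x_t−x̄)² = 324.8950
r_2 = -197.6900 / 324.8950 = -0.608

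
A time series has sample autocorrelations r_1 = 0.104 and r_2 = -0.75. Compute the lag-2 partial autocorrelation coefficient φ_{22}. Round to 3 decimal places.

-0.769

φ_{22} = (r_2 − r_1²) / (1 − r_1²)
r_1² = (0.104)² = 0.010816
Numerator = -0.75 − 0.0108 = -0.7608; denominator = 1 − 0.0108 = 0.9892
φ_{22} = -0.7608 / 0.9892 = -0.769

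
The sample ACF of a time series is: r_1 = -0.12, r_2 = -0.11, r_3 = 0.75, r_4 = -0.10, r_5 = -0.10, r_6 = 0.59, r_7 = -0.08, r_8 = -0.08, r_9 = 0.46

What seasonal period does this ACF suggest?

The largest autocorrelation is r_3 = 0.75, with weaker echoes at lags 6 (0.59) and 9 (0.46); the remaining lags stay at or below -0.08.
The dominant spike at lag 3 indicates a seasonal period of 3.

3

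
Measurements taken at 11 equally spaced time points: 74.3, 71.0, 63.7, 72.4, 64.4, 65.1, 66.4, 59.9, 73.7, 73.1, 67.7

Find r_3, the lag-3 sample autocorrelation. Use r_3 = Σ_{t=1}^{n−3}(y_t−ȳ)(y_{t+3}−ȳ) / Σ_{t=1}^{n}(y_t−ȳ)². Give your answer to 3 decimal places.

0.141

Mean ȳ = (74.3 + 71.0 + 63.7 + 72.4 + 64.4 + 65.1 + 66.4 + 59.9 + 73.7 + 73.1 + 67.7)/11 = 68.3364
Numerator Σ_{t=1}^{8}(y_t−ȳ)(y_{t+3}−ȳ) = 32.8797
Denominator Σ(y_t−ȳ)² = 233.4255
r_3 = 32.8797 / 233.4255 = 0.141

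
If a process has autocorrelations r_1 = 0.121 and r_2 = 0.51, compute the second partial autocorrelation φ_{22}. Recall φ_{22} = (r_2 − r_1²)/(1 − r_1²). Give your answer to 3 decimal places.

0.503

φ_{22} = (r_2 − r_1²) / (1 − r_1²)
r_1² = (0.121)² = 0.014641
Numerator = 0.51 − 0.0146 = 0.4954; denominator = 1 − 0.0146 = 0.9854
φ_{22} = 0.4954 / 0.9854 = 0.503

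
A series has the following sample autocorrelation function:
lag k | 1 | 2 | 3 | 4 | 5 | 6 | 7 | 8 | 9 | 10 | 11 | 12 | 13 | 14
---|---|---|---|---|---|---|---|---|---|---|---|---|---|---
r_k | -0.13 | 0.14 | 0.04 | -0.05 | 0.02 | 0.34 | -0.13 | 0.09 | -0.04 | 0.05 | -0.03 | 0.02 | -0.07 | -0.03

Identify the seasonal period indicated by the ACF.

6

The largest autocorrelation is r_6 = 0.34; the remaining lags stay at or below 0.14.
The dominant spike at lag 6 indicates a seasonal period of 6.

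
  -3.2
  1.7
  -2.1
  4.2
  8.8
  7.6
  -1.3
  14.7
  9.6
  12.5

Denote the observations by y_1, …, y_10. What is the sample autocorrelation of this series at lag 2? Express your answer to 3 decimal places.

Mean ȳ = (-3.2 + 1.7 − 2.1 + 4.2 + 8.8 + 7.6 − 1.3 + 14.7 + 9.6 + 12.5)/10 = 5.2500
Numerator Σ_{t=1}^{8}(y_t−ȳ)(y_{t+2}−ȳ) = 76.2500
Denominator Σ(y_t−ȳ)² = 360.9450
r_2 = 76.2500 / 360.9450 = 0.211

0.211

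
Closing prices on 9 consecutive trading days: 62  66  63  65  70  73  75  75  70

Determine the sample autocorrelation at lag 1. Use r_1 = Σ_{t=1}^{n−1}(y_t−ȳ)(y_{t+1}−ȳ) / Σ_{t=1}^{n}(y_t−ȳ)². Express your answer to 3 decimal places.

0.651

Mean ȳ = (62 + 66 + 63 + 65 + 70 + 73 + 75 + 75 + 70)/9 = 68.7778
Numerator Σ_{t=1}^{8}(y_t−ȳ)(y_{t+1}−ȳ) = 129.8395
Denominator Σ(y_t−ȳ)² = 199.5556
r_1 = 129.8395 / 199.5556 = 0.651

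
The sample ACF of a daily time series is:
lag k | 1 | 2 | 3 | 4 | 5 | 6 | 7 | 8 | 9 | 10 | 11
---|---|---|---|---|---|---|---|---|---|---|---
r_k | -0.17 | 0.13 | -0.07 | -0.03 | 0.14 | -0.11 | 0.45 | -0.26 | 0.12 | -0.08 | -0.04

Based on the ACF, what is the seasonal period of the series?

7

The largest autocorrelation is r_7 = 0.45; the remaining lags stay at or below 0.14.
The dominant spike at lag 7 indicates a seasonal period of 7.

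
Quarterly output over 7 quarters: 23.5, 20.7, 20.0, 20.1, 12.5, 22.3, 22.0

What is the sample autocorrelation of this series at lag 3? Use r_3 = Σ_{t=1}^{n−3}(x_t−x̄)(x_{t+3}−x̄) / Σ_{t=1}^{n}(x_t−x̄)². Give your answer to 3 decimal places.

Mean x̄ = (23.5 + 20.7 + 20.0 + 20.1 + 12.5 + 22.3 + 22.0)/7 = 20.1571
Deviations from mean: 3.3429, 0.5429, -0.1571, -0.0571, -7.6571, 2.1429, 1.8429
Σ(x_t−x̄)(x_{t+3}−x̄) = (-0.1910) + (-4.1567) + (-0.3367) + (-0.1053) = -4.7898
Denominator Σ(x_t−x̄)² = 78.1171
r_3 = -4.7898 / 78.1171 = -0.061

-0.061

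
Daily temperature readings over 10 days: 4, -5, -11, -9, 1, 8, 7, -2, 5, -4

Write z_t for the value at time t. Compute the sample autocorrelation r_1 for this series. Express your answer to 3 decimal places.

Mean z̄ = (4 − 5 − 11 − 9 + 1 + 8 + 7 − 2 + 5 − 4)/10 = -0.6000
Numerator Σ_{t=1}^{9}(z_t−z̄)(z_{t+1}−z̄) = 141.0400
Denominator Σ(z_t−z̄)² = 398.4000
r_1 = 141.0400 / 398.4000 = 0.354

0.354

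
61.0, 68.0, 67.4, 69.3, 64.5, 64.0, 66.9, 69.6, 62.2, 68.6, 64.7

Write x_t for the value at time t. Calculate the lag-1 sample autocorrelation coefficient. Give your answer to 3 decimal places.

-0.356

Mean x̄ = (61.0 + 68.0 + 67.4 + 69.3 + 64.5 + 64.0 + 66.9 + 69.6 + 62.2 + 68.6 + 64.7)/11 = 66.0182
Numerator Σ_{t=1}^{10}(x_t−x̄)(x_{t+1}−x̄) = -30.1485
Denominator Σ(x_t−x̄)² = 84.7564
r_1 = -30.1485 / 84.7564 = -0.356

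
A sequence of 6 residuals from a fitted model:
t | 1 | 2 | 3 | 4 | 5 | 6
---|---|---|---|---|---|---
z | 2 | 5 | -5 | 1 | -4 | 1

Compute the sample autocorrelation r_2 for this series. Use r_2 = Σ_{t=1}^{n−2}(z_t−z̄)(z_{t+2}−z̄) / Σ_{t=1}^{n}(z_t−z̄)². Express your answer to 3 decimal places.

0.222

Mean z̄ = (2 + 5 − 5 + 1 − 4 + 1)/6 = 0.0000
Numerator Σ_{t=1}^{4}(z_t−z̄)(z_{t+2}−z̄) = 16.0000
Denominator Σ(z_t−z̄)² = 72.0000
r_2 = 16.0000 / 72.0000 = 0.222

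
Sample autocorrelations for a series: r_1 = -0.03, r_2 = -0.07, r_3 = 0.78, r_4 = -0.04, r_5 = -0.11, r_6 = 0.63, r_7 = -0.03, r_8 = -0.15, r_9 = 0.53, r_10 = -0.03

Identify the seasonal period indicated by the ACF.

The largest autocorrelation is r_3 = 0.78, with weaker echoes at lags 6 (0.63) and 9 (0.53); the remaining lags stay at or below -0.03.
The dominant spike at lag 3 indicates a seasonal period of 3.

3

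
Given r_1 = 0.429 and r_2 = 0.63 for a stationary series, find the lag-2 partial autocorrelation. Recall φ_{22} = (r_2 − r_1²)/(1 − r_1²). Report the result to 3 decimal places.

φ_{22} = (r_2 − r_1²) / (1 − r_1²)
r_1² = (0.429)² = 0.184041
Numerator = 0.63 − 0.1840 = 0.4460; denominator = 1 − 0.1840 = 0.8160
φ_{22} = 0.4460 / 0.8160 = 0.547

0.547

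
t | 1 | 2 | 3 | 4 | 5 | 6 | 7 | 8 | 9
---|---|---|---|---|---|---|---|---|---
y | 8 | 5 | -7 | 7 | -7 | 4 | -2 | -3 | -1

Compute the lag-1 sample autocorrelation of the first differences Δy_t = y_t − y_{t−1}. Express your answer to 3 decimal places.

First differences Δy: -3, -12, 14, -14, 11, -6, -1, 2
Mean of differences = -1.1250
Numerator Σ(Δy_t−Δȳ)(Δy_{t+1}−Δȳ) = -554.2656
Denominator Σ(Δy_t−Δȳ)² = 696.8750
r_1(Δy) = -554.2656 / 696.8750 = -0.795

-0.795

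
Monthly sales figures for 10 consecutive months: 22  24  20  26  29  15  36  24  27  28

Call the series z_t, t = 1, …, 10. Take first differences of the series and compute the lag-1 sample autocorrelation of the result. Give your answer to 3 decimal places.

-0.748

First differences Δz: 2, -4, 6, 3, -14, 21, -12, 3, 1
Mean of differences = 0.6667
Numerator Σ(Δz_t−Δz̄)(Δz_{t+1}−Δz̄) = -637.4444
Denominator Σ(Δz_t−Δz̄)² = 852.0000
r_1(Δz) = -637.4444 / 852.0000 = -0.748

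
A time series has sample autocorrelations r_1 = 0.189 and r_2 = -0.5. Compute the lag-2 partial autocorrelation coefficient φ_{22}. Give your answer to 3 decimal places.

-0.556

φ_{22} = (r_2 − r_1²) / (1 − r_1²)
r_1² = (0.189)² = 0.035721
Numerator = -0.5 − 0.0357 = -0.5357; denominator = 1 − 0.0357 = 0.9643
φ_{22} = -0.5357 / 0.9643 = -0.556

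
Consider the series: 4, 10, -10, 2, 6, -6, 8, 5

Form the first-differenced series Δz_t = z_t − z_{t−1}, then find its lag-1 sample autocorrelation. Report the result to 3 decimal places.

First differences Δz: 6, -20, 12, 4, -12, 14, -3
Mean of differences = 0.1429
Numerator Σ(Δz_t−Δz̄)(Δz_{t+1}−Δz̄) = -569.7347
Denominator Σ(Δz_t−Δz̄)² = 944.8571
r_1(Δz) = -569.7347 / 944.8571 = -0.603

-0.603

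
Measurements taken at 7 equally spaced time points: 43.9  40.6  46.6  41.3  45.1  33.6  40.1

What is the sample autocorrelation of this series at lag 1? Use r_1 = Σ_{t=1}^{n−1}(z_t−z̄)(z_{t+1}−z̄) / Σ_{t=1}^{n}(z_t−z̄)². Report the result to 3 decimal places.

-0.235

Mean z̄ = (43.9 + 40.6 + 46.6 + 41.3 + 45.1 + 33.6 + 40.1)/7 = 41.6000
Numerator Σ_{t=1}^{6}(z_t−z̄)(z_{t+1}−z̄) = -25.8500
Denominator Σ(z_t−z̄)² = 109.8800
r_1 = -25.8500 / 109.8800 = -0.235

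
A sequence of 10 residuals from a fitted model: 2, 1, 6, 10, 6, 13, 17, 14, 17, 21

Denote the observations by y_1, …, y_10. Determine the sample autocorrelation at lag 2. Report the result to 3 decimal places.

Mean ȳ = (2 + 1 + 6 + 10 + 6 + 13 + 17 + 14 + 17 + 21)/10 = 10.7000
Numerator Σ_{t=1}^{8}(y_t−ȳ)(y_{t+2}−ȳ) = 119.8200
Denominator Σ(y_t−ȳ)² = 416.1000
r_2 = 119.8200 / 416.1000 = 0.288

0.288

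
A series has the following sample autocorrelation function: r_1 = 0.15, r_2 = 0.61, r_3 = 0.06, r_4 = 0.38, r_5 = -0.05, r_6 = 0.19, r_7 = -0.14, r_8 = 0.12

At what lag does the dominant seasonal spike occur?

2

The largest autocorrelation is r_2 = 0.61, with weaker echoes at lags 4 (0.38) and 6 (0.19); the remaining lags stay at or below 0.15.
The dominant spike at lag 2 indicates a seasonal period of 2.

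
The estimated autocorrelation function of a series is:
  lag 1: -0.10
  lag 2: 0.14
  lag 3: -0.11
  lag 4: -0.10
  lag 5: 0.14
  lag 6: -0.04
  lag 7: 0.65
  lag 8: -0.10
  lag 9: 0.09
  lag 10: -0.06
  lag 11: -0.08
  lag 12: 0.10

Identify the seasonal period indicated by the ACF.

The largest autocorrelation is r_7 = 0.65; the remaining lags stay at or below 0.14.
The dominant spike at lag 7 indicates a seasonal period of 7.

7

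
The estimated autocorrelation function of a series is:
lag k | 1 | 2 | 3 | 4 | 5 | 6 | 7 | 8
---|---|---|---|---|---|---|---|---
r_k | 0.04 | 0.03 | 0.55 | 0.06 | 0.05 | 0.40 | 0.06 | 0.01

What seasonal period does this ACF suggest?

3

The largest autocorrelation is r_3 = 0.55, with a weaker echo at lag 6 (0.40); the remaining lags stay at or below 0.06.
The dominant spike at lag 3 indicates a seasonal period of 3.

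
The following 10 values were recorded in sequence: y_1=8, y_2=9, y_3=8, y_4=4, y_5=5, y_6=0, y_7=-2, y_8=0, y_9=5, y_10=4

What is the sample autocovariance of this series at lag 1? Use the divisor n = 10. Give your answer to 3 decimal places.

8.029

Mean ȳ = (8 + 9 + 8 + 4 + 5 + 0 − 2 + 0 + 5 + 4)/10 = 4.1000
Σ_{t=1}^{9}(y_t−ȳ)(y_{t+1}−ȳ) = 80.2900
γ_1 = 80.2900 / 10 = 8.029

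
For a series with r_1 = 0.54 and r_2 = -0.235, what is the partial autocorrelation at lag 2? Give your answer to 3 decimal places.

φ_{22} = (r_2 − r_1²) / (1 − r_1²)
r_1² = (0.54)² = 0.2916
Numerator = -0.235 − 0.2916 = -0.5266; denominator = 1 − 0.2916 = 0.7084
φ_{22} = -0.5266 / 0.7084 = -0.743

-0.743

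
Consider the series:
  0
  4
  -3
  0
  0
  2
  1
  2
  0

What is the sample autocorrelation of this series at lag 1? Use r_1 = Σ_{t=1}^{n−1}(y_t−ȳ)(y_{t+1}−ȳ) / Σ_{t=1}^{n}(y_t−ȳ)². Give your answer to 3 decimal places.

-0.415

Mean ȳ = (0 + 4 − 3 + 0 + 0 + 2 + 1 + 2 + 0)/9 = 0.6667
Numerator Σ_{t=1}^{8}(y_t−ȳ)(y_{t+1}−ȳ) = -12.4444
Denominator Σ(y_t−ȳ)² = 30.0000
r_1 = -12.4444 / 30.0000 = -0.415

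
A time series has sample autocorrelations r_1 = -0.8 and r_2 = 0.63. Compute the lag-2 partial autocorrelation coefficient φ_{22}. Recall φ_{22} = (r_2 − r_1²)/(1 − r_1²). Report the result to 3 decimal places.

-0.028

φ_{22} = (r_2 − r_1²) / (1 − r_1²)
r_1² = (-0.8)² = 0.64
Numerator = 0.63 − 0.6400 = -0.0100; denominator = 1 − 0.6400 = 0.3600
φ_{22} = -0.0100 / 0.3600 = -0.028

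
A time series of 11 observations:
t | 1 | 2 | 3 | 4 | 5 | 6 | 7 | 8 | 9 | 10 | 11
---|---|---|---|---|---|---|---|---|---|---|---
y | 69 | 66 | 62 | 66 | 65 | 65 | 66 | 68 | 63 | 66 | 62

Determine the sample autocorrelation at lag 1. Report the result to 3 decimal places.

-0.212

Mean ȳ = (69 + 66 + 62 + 66 + 65 + 65 + 66 + 68 + 63 + 66 + 62)/11 = 65.2727
Numerator Σ_{t=1}^{10}(y_t−ȳ)(y_{t+1}−ȳ) = -10.6198
Denominator Σ(y_t−ȳ)² = 50.1818
r_1 = -10.6198 / 50.1818 = -0.212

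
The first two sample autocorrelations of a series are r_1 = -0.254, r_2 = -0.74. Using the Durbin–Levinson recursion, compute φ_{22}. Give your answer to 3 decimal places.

φ_{22} = (r_2 − r_1²) / (1 − r_1²)
r_1² = (-0.254)² = 0.064516
Numerator = -0.74 − 0.0645 = -0.8045; denominator = 1 − 0.0645 = 0.9355
φ_{22} = -0.8045 / 0.9355 = -0.860

-0.860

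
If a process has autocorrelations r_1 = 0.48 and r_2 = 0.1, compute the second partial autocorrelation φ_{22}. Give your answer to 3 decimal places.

-0.169

φ_{22} = (r_2 − r_1²) / (1 − r_1²)
r_1² = (0.48)² = 0.2304
Numerator = 0.1 − 0.2304 = -0.1304; denominator = 1 − 0.2304 = 0.7696
φ_{22} = -0.1304 / 0.7696 = -0.169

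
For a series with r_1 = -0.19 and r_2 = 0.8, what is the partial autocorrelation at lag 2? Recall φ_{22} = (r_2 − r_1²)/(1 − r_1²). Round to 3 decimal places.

φ_{22} = (r_2 − r_1²) / (1 − r_1²)
r_1² = (-0.19)² = 0.0361
Numerator = 0.8 − 0.0361 = 0.7639; denominator = 1 − 0.0361 = 0.9639
φ_{22} = 0.7639 / 0.9639 = 0.793

0.793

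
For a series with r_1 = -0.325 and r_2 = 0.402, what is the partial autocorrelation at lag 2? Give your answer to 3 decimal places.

φ_{22} = (r_2 − r_1²) / (1 − r_1²)
r_1² = (-0.325)² = 0.105625
Numerator = 0.402 − 0.1056 = 0.2964; denominator = 1 − 0.1056 = 0.8944
φ_{22} = 0.2964 / 0.8944 = 0.331

0.331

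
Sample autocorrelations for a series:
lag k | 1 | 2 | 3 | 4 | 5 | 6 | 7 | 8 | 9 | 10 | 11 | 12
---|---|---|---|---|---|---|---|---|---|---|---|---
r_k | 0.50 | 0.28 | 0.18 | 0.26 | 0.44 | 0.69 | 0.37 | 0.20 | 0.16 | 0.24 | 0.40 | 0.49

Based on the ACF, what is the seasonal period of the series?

The largest autocorrelation is r_6 = 0.69; the remaining lags stay at or below 0.50. The elevated value at lag 1 (0.50), dropping to 0.28 at lag 2, reflects decaying short-term dependence rather than seasonality.
The dominant spike at lag 6 indicates a seasonal period of 6.

6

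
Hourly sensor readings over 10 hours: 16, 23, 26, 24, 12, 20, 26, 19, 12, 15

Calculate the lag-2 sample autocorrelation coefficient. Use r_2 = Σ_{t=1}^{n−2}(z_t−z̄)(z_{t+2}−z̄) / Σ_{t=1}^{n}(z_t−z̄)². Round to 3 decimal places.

-0.561

Mean z̄ = (16 + 23 + 26 + 24 + 12 + 20 + 26 + 19 + 12 + 15)/10 = 19.3000
Numerator Σ_{t=1}^{8}(z_t−z̄)(z_{t+2}−z̄) = -147.0800
Denominator Σ(z_t−z̄)² = 262.1000
r_2 = -147.0800 / 262.1000 = -0.561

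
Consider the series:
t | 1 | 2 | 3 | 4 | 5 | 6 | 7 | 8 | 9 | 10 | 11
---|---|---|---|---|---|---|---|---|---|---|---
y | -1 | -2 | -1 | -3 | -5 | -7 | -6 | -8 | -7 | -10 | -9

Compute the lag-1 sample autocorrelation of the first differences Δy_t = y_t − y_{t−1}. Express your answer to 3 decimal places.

First differences Δy: -1, 1, -2, -2, -2, 1, -2, 1, -3, 1
Mean of differences = -0.8000
Numerator Σ(Δy_t−Δȳ)(Δy_{t+1}−Δȳ) = -14.0400
Denominator Σ(Δy_t−Δȳ)² = 23.6000
r_1(Δy) = -14.0400 / 23.6000 = -0.595

-0.595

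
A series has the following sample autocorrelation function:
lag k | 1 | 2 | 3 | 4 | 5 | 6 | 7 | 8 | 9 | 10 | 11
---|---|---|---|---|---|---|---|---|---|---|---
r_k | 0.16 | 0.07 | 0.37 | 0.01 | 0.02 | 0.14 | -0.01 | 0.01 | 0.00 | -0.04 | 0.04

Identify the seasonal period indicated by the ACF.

3

The largest autocorrelation is r_3 = 0.37; the remaining lags stay at or below 0.16.
The dominant spike at lag 3 indicates a seasonal period of 3.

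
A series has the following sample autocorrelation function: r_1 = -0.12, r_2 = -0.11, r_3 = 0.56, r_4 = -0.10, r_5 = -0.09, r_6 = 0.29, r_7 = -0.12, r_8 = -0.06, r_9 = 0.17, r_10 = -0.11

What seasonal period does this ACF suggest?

The largest autocorrelation is r_3 = 0.56, with weaker echoes at lags 6 (0.29) and 9 (0.17); the remaining lags stay at or below -0.06.
The dominant spike at lag 3 indicates a seasonal period of 3.

3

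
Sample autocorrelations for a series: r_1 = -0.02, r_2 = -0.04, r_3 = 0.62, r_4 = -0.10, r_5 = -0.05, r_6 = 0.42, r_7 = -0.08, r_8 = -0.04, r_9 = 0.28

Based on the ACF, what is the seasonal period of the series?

3

The largest autocorrelation is r_3 = 0.62, with weaker echoes at lags 6 (0.42) and 9 (0.28); the remaining lags stay at or below -0.02.
The dominant spike at lag 3 indicates a seasonal period of 3.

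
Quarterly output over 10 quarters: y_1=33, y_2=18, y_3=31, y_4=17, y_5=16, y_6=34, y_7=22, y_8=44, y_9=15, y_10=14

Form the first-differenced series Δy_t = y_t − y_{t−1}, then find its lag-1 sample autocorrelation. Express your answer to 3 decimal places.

-0.631

First differences Δy: -15, 13, -14, -1, 18, -12, 22, -29, -1
Mean of differences = -2.1111
Numerator Σ(Δy_t−Δȳ)(Δy_{t+1}−Δȳ) = -1480.7901
Denominator Σ(Δy_t−Δȳ)² = 2344.8889
r_1(Δy) = -1480.7901 / 2344.8889 = -0.631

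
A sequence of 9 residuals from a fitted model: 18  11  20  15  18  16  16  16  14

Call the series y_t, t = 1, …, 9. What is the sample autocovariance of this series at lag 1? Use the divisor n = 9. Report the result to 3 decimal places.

Mean ȳ = (18 + 11 + 20 + 15 + 18 + 16 + 16 + 16 + 14)/9 = 16.0000
Σ_{t=1}^{8}(y_t−ȳ)(y_{t+1}−ȳ) = -36.0000
γ_1 = -36.0000 / 9 = -4.000

-4.000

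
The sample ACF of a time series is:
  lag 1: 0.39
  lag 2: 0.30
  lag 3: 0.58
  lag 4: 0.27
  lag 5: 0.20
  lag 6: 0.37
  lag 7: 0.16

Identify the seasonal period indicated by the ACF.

3

The largest autocorrelation is r_3 = 0.58; the remaining lags stay at or below 0.39. The elevated value at lag 1 (0.39), dropping to 0.30 at lag 2, reflects decaying short-term dependence rather than seasonality.
The dominant spike at lag 3 indicates a seasonal period of 3.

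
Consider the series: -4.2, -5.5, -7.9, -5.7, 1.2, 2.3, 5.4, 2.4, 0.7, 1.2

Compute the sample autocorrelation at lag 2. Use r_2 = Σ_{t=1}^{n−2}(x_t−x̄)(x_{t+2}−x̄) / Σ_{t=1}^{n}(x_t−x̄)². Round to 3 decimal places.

0.319

Mean x̄ = (-4.2 − 5.5 − 7.9 − 5.7 + 1.2 + 2.3 + 5.4 + 2.4 + 0.7 + 1.2)/10 = -1.0100
Numerator Σ_{t=1}^{8}(x_t−x̄)(x_{t+2}−x̄) = 56.2368
Denominator Σ(x_t−x̄)² = 176.1690
r_2 = 56.2368 / 176.1690 = 0.319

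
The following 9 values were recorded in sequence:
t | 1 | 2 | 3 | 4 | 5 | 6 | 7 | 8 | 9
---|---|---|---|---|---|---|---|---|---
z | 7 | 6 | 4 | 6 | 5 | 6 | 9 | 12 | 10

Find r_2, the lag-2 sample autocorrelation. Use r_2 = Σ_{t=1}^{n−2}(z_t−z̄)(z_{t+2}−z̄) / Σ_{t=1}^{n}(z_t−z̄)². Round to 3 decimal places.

Mean z̄ = (7 + 6 + 4 + 6 + 5 + 6 + 9 + 12 + 10)/9 = 7.2222
Σ(z_t−z̄)(z_{t+2}−z̄) = (0.7160) + (1.4938) + (7.1605) + (1.4938) + (-3.9506) + (-5.8395) + (4.9383) = 6.0123
Denominator Σ(z_t−z̄)² = 53.5556
r_2 = 6.0123 / 53.5556 = 0.112

0.112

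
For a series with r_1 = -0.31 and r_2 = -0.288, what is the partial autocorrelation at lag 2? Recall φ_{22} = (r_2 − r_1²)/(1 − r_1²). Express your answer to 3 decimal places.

-0.425

φ_{22} = (r_2 − r_1²) / (1 − r_1²)
r_1² = (-0.31)² = 0.0961
Numerator = -0.288 − 0.0961 = -0.3841; denominator = 1 − 0.0961 = 0.9039
φ_{22} = -0.3841 / 0.9039 = -0.425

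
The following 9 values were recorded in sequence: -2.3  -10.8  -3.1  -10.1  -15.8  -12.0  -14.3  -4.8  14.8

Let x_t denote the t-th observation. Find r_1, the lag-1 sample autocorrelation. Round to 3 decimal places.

0.152

Mean x̄ = (-2.3 − 10.8 − 3.1 − 10.1 − 15.8 − 12.0 − 14.3 − 4.8 + 14.8)/9 = -6.4889
Numerator Σ_{t=1}^{8}(x_t−x̄)(x_{t+1}−x̄) = 105.8421
Denominator Σ(x_t−x̄)² = 694.8089
r_1 = 105.8421 / 694.8089 = 0.152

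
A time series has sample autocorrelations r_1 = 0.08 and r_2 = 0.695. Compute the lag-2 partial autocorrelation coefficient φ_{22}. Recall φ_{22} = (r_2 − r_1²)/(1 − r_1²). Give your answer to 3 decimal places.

φ_{22} = (r_2 − r_1²) / (1 − r_1²)
r_1² = (0.08)² = 0.0064
Numerator = 0.695 − 0.0064 = 0.6886; denominator = 1 − 0.0064 = 0.9936
φ_{22} = 0.6886 / 0.9936 = 0.693

0.693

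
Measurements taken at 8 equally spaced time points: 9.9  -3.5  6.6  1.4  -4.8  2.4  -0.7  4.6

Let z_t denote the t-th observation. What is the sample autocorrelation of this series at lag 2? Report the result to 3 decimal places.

Mean z̄ = (9.9 − 3.5 + 6.6 + 1.4 − 4.8 + 2.4 − 0.7 + 4.6)/8 = 1.9875
Numerator Σ_{t=1}^{6}(z_t−z̄)(z_{t+2}−z̄) = 27.4897
Denominator Σ(z_t−z̄)² = 174.6288
r_2 = 27.4897 / 174.6288 = 0.157

0.157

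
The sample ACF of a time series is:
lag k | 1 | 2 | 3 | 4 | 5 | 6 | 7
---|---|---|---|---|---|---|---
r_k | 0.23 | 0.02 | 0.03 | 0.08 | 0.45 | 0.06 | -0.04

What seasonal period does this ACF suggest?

The largest autocorrelation is r_5 = 0.45; the remaining lags stay at or below 0.23. The elevated value at lag 1 (0.23), dropping to 0.02 at lag 2, reflects decaying short-term dependence rather than seasonality.
The dominant spike at lag 5 indicates a seasonal period of 5.

5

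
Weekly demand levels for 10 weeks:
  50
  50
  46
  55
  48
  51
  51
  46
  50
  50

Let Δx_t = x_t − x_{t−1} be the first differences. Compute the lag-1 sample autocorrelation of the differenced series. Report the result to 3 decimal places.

-0.714

First differences Δx: 0, -4, 9, -7, 3, 0, -5, 4, 0
Mean of differences = 0.0000
Numerator Σ(Δx_t−Δx̄)(Δx_{t+1}−Δx̄) = -140.0000
Denominator Σ(Δx_t−Δx̄)² = 196.0000
r_1(Δx) = -140.0000 / 196.0000 = -0.714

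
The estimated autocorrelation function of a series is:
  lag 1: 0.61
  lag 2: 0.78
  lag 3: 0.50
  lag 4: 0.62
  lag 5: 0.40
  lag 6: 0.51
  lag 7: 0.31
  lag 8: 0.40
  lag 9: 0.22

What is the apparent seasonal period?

2

The largest autocorrelation is r_2 = 0.78, with a weaker echo at lag 4 (0.62); the remaining lags stay at or below 0.61.
The dominant spike at lag 2 indicates a seasonal period of 2.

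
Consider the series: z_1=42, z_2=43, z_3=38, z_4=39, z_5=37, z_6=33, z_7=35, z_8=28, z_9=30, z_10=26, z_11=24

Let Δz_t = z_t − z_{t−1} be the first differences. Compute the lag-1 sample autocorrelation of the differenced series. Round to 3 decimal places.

First differences Δz: 1, -5, 1, -2, -4, 2, -7, 2, -4, -2
Mean of differences = -1.8000
Numerator Σ(Δz_t−Δz̄)(Δz_{t+1}−Δz̄) = -73.8400
Denominator Σ(Δz_t−Δz̄)² = 91.6000
r_1(Δz) = -73.8400 / 91.6000 = -0.806

-0.806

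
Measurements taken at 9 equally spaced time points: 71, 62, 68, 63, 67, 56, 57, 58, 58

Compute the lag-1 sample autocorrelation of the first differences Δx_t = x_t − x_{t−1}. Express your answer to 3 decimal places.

-0.643

First differences Δx: -9, 6, -5, 4, -11, 1, 1, 0
Mean of differences = -1.6250
Numerator Σ(Δx_t−Δx̄)(Δx_{t+1}−Δx̄) = -167.1406
Denominator Σ(Δx_t−Δx̄)² = 259.8750
r_1(Δx) = -167.1406 / 259.8750 = -0.643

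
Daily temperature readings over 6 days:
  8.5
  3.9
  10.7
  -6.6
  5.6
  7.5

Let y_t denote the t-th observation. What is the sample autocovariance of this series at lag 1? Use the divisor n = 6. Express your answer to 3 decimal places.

-13.689

Mean ȳ = (8.5 + 3.9 + 10.7 − 6.6 + 5.6 + 7.5)/6 = 4.9333
Σ_{t=1}^{5}(y_t−ȳ)(y_{t+1}−ȳ) = -82.1311
γ_1 = -82.1311 / 6 = -13.689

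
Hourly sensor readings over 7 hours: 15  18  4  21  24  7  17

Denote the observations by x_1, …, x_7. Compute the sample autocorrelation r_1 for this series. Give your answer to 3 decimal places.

-0.422

Mean x̄ = (15 + 18 + 4 + 21 + 24 + 7 + 17)/7 = 15.1429
Deviations from mean: -0.1429, 2.8571, -11.1429, 5.8571, 8.8571, -8.1429, 1.8571
Numerator Σ_{t=1}^{6}(x_t−x̄)(x_{t+1}−x̄) = -132.8776
Denominator Σ(x_t−x̄)² = 314.8571
r_1 = -132.8776 / 314.8571 = -0.422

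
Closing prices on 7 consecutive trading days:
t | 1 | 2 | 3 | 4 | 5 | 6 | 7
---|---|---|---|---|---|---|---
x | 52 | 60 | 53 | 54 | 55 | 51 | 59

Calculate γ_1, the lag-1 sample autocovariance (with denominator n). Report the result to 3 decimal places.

-5.615

Mean x̄ = (52 + 60 + 53 + 54 + 55 + 51 + 59)/7 = 54.8571
Deviations: -2.8571, 5.1429, -1.8571, -0.8571, 0.1429, -3.8571, 4.1429
Σ_{t=1}^{6}(x_t−x̄)(x_{t+1}−x̄) = -39.3061
γ_1 = -39.3061 / 7 = -5.615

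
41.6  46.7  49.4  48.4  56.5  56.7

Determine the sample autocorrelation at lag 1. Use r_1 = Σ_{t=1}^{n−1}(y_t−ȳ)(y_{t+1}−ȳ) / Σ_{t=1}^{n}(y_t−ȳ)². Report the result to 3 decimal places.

Mean ȳ = (41.6 + 46.7 + 49.4 + 48.4 + 56.5 + 56.7)/6 = 49.8833
Deviations from mean: -8.2833, -3.1833, -0.4833, -1.4833, 6.6167, 6.8167
Numerator Σ_{t=1}^{5}(y_t−ȳ)(y_{t+1}−ȳ) = 63.9131
Denominator Σ(y_t−ȳ)² = 171.4283
r_1 = 63.9131 / 171.4283 = 0.373

0.373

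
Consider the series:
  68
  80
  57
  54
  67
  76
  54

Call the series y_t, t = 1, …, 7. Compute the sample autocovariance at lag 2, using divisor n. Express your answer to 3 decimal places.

-49.373

Mean ȳ = (68 + 80 + 57 + 54 + 67 + 76 + 54)/7 = 65.1429
Deviations: 2.8571, 14.8571, -8.1429, -11.1429, 1.8571, 10.8571, -11.1429
Σ_{t=1}^{5}(y_t−ȳ)(y_{t+2}−ȳ) = -345.6122
γ_2 = -345.6122 / 7 = -49.373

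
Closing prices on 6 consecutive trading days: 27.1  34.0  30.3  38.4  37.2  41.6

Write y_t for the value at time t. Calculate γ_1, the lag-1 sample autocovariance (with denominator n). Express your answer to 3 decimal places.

Mean ȳ = (27.1 + 34.0 + 30.3 + 38.4 + 37.2 + 41.6)/6 = 34.7667
Deviations: -7.6667, -0.7667, -4.4667, 3.6333, 2.4333, 6.8333
Σ_{t=1}^{5}(y_t−ȳ)(y_{t+1}−ȳ) = 18.5422
γ_1 = 18.5422 / 6 = 3.090

3.090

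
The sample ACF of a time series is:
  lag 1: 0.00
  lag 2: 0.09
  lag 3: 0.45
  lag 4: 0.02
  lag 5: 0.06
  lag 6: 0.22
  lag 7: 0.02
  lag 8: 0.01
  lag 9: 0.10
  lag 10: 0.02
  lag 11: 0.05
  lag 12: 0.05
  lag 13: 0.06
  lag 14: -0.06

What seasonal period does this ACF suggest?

The largest autocorrelation is r_3 = 0.45, with a weaker echo at lag 6 (0.22); the remaining lags stay at or below 0.10.
The dominant spike at lag 3 indicates a seasonal period of 3.

3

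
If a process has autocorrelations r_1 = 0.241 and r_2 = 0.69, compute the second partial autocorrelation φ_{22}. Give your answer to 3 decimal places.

φ_{22} = (r_2 − r_1²) / (1 − r_1²)
r_1² = (0.241)² = 0.058081
Numerator = 0.69 − 0.0581 = 0.6319; denominator = 1 − 0.0581 = 0.9419
φ_{22} = 0.6319 / 0.9419 = 0.671

0.671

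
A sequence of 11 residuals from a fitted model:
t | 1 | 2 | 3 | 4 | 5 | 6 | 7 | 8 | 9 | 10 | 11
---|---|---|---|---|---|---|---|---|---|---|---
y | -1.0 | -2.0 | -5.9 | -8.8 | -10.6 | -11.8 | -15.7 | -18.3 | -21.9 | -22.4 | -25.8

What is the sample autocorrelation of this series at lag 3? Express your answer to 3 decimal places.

0.203

Mean ȳ = (-1.0 − 2.0 − 5.9 − 8.8 − 10.6 − 11.8 − 15.7 − 18.3 − 21.9 − 22.4 − 25.8)/11 = -13.1091
Numerator Σ_{t=1}^{8}(y_t−ȳ)(y_{t+3}−ȳ) = 143.7425
Denominator Σ(y_t−ȳ)² = 706.9091
r_3 = 143.7425 / 706.9091 = 0.203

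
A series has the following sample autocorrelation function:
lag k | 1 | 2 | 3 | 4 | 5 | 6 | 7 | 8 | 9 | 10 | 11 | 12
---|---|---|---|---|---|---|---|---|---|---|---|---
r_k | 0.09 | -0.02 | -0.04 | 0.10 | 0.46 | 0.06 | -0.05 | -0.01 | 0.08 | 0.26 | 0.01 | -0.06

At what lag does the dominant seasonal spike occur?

5

The largest autocorrelation is r_5 = 0.46, with a weaker echo at lag 10 (0.26); the remaining lags stay at or below 0.10.
The dominant spike at lag 5 indicates a seasonal period of 5.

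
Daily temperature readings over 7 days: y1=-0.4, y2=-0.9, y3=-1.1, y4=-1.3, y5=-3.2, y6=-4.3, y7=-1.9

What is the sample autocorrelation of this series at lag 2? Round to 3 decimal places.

-0.059

Mean ȳ = (-0.4 − 0.9 − 1.1 − 1.3 − 3.2 − 4.3 − 1.9)/7 = -1.8714
Σ(y_t−ȳ)(y_{t+2}−ȳ) = (1.1351) + (0.5551) + (-1.0249) + (-1.3878) + (0.0380) = -0.6845
Denominator Σ(y_t−ȳ)² = 11.6943
r_2 = -0.6845 / 11.6943 = -0.059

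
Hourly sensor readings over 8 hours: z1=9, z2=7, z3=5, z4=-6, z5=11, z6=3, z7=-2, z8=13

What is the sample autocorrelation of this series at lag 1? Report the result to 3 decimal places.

Mean z̄ = (9 + 7 + 5 − 6 + 11 + 3 − 2 + 13)/8 = 5.0000
Deviations from mean: 4.0000, 2.0000, 0.0000, -11.0000, 6.0000, -2.0000, -7.0000, 8.0000
Σ(z_t−z̄)(z_{t+1}−z̄) = (8.0000) + (0.0000) + (0.0000) + (-66.0000) + (-12.0000) + (14.0000) + (-56.0000) = -112.0000
Denominator Σ(z_t−z̄)² = 294.0000
r_1 = -112.0000 / 294.0000 = -0.381

-0.381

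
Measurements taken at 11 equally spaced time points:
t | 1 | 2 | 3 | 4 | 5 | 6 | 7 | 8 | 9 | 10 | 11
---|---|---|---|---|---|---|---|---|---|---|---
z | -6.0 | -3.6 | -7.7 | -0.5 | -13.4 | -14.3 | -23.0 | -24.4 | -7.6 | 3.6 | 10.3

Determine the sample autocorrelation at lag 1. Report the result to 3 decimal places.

0.503

Mean z̄ = (-6.0 − 3.6 − 7.7 − 0.5 − 13.4 − 14.3 − 23.0 − 24.4 − 7.6 + 3.6 + 10.3)/11 = -7.8727
Numerator Σ_{t=1}^{10}(z_t−z̄)(z_{t+1}−z̄) = 559.1393
Denominator Σ(z_t−z̄)² = 1111.9418
r_1 = 559.1393 / 1111.9418 = 0.503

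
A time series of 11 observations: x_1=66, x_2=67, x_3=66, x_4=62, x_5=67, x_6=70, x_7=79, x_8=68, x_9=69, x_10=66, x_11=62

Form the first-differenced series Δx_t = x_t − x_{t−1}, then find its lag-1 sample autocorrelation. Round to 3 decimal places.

-0.275

First differences Δx: 1, -1, -4, 5, 3, 9, -11, 1, -3, -4
Mean of differences = -0.4000
Numerator Σ(Δx_t−Δx̄)(Δx_{t+1}−Δx̄) = -76.5600
Denominator Σ(Δx_t−Δx̄)² = 278.4000
r_1(Δx) = -76.5600 / 278.4000 = -0.275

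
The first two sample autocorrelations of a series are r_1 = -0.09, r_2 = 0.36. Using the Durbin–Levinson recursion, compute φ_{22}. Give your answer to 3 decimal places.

φ_{22} = (r_2 − r_1²) / (1 − r_1²)
r_1² = (-0.09)² = 0.0081
Numerator = 0.36 − 0.0081 = 0.3519; denominator = 1 − 0.0081 = 0.9919
φ_{22} = 0.3519 / 0.9919 = 0.355

0.355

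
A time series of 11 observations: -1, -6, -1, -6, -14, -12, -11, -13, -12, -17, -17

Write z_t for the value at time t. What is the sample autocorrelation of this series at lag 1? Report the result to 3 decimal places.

0.534

Mean z̄ = (-1 − 6 − 1 − 6 − 14 − 12 − 11 − 13 − 12 − 17 − 17)/11 = -10.0000
Numerator Σ_{t=1}^{10}(z_t−z̄)(z_{t+1}−z̄) = 174.0000
Denominator Σ(z_t−z̄)² = 326.0000
r_1 = 174.0000 / 326.0000 = 0.534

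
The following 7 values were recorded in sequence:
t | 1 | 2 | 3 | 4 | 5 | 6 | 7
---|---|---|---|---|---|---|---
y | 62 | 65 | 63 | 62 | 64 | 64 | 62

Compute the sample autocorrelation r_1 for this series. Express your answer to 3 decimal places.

-0.389

Mean ȳ = (62 + 65 + 63 + 62 + 64 + 64 + 62)/7 = 63.1429
Deviations from mean: -1.1429, 1.8571, -0.1429, -1.1429, 0.8571, 0.8571, -1.1429
Σ(y_t−ȳ)(y_{t+1}−ȳ) = (-2.1224) + (-0.2653) + (0.1633) + (-0.9796) + (0.7347) + (-0.9796) = -3.4490
Denominator Σ(y_t−ȳ)² = 8.8571
r_1 = -3.4490 / 8.8571 = -0.389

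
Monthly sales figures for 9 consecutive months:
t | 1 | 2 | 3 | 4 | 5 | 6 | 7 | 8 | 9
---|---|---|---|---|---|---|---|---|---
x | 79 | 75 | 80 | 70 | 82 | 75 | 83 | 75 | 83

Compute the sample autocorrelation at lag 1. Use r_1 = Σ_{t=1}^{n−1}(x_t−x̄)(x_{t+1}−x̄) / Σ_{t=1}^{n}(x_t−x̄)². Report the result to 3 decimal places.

Mean x̄ = (79 + 75 + 80 + 70 + 82 + 75 + 83 + 75 + 83)/9 = 78.0000
Numerator Σ_{t=1}^{8}(x_t−x̄)(x_{t+1}−x̄) = -114.0000
Denominator Σ(x_t−x̄)² = 162.0000
r_1 = -114.0000 / 162.0000 = -0.704

-0.704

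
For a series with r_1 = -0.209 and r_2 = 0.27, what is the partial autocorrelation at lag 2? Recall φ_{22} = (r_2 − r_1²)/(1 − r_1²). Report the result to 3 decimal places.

0.237

φ_{22} = (r_2 − r_1²) / (1 − r_1²)
r_1² = (-0.209)² = 0.043681
Numerator = 0.27 − 0.0437 = 0.2263; denominator = 1 − 0.0437 = 0.9563
φ_{22} = 0.2263 / 0.9563 = 0.237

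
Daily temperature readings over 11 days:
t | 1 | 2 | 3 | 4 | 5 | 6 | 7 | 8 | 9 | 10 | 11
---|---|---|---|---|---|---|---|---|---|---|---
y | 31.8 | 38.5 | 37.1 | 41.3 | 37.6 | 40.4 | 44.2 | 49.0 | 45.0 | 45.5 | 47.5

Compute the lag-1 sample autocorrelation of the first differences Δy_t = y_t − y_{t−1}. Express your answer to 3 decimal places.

First differences Δy: 6.7, -1.4, 4.2, -3.7, 2.8, 3.8, 4.8, -4.0, 0.5, 2.0
Mean of differences = 1.5700
Numerator Σ(Δy_t−Δȳ)(Δy_{t+1}−Δȳ) = -45.9349
Denominator Σ(Δy_t−Δȳ)² = 119.1010
r_1(Δy) = -45.9349 / 119.1010 = -0.386

-0.386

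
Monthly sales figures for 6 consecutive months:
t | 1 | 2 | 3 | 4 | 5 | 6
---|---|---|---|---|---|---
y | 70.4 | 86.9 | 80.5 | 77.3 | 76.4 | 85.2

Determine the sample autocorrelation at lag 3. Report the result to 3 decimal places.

Mean ȳ = (70.4 + 86.9 + 80.5 + 77.3 + 76.4 + 85.2)/6 = 79.4500
Numerator Σ_{t=1}^{3}(y_t−ȳ)(y_{t+3}−ȳ) = 2.7725
Denominator Σ(y_t−ȳ)² = 185.4950
r_3 = 2.7725 / 185.4950 = 0.015

0.015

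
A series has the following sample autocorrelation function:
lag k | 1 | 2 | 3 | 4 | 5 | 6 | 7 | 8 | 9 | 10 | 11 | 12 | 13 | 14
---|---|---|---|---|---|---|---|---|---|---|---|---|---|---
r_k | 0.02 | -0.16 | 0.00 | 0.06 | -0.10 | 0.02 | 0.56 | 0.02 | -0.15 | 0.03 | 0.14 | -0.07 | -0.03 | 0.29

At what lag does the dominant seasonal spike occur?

The largest autocorrelation is r_7 = 0.56, with a weaker echo at lag 14 (0.29); the remaining lags stay at or below 0.14.
The dominant spike at lag 7 indicates a seasonal period of 7.

7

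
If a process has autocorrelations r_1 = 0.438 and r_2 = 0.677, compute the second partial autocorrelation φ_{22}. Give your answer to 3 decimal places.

0.600

φ_{22} = (r_2 − r_1²) / (1 − r_1²)
r_1² = (0.438)² = 0.191844
Numerator = 0.677 − 0.1918 = 0.4852; denominator = 1 − 0.1918 = 0.8082
φ_{22} = 0.4852 / 0.8082 = 0.600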